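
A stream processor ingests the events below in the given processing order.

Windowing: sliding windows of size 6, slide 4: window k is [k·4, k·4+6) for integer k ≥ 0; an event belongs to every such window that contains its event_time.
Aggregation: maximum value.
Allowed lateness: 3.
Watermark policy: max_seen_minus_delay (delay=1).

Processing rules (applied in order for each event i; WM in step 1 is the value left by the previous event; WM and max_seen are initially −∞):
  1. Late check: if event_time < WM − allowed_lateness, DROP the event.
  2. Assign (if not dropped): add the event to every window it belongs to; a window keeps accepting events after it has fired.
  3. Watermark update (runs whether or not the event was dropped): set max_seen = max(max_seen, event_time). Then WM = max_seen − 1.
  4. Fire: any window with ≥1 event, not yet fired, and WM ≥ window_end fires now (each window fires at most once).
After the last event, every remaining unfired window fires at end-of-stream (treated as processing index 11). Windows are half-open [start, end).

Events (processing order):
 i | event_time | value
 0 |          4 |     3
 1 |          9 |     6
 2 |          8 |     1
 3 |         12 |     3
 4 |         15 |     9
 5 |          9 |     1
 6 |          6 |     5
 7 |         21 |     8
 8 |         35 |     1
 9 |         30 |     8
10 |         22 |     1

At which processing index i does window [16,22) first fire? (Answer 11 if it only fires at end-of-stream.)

8

i=0 t=4 v=3: → [4,10),[0,6); WM=3
i=1 t=9 v=6: → [8,14),[4,10); WM=8; [0,6) fires=3
i=2 t=8 v=1: → [8,14),[4,10); WM=8
i=3 t=12 v=3: → [12,18),[8,14); WM=11; [4,10) fires=6
i=4 t=15 v=9: → [12,18); WM=14; [8,14) fires=6
i=5 t=9 v=1: DROP (t<14-3); WM=14
i=6 t=6 v=5: DROP (t<14-3); WM=14
i=7 t=21 v=8: → [20,26),[16,22); WM=20; [12,18) fires=9
i=8 t=35 v=1: → [32,38); WM=34; [16,22) fires=8 [20,26) fires=8
i=9 t=30 v=8: DROP (t<34-3); WM=34
i=10 t=22 v=1: DROP (t<34-3); WM=34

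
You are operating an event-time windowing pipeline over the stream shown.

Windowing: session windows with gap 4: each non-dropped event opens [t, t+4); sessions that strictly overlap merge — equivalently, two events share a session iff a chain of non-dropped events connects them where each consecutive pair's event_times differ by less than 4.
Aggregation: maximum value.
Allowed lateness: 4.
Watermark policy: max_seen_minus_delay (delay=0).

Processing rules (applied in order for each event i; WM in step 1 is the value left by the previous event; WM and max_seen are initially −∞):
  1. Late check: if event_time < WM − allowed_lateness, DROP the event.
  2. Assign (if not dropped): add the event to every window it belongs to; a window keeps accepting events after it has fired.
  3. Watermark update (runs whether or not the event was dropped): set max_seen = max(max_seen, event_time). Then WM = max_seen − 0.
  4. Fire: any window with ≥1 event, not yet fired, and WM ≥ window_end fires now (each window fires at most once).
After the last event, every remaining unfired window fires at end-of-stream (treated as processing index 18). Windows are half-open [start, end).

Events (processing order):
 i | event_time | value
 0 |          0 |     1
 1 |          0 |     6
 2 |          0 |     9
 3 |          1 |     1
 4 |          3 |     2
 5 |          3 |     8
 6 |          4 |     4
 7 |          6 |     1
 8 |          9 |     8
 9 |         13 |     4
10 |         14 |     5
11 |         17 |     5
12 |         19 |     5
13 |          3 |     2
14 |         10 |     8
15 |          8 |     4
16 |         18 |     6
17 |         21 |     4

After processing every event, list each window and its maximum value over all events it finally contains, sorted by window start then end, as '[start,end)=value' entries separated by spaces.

[0,13)=9 [13,25)=6

i=0 t=0 v=1: → [0,4); WM=0
i=1 t=0 v=6: → [0,4); WM=0
i=2 t=0 v=9: → [0,4); WM=0
i=3 t=1 v=1: → [0,5); WM=1
i=4 t=3 v=2: → [0,7); WM=3
i=5 t=3 v=8: → [0,7); WM=3
i=6 t=4 v=4: → [0,8); WM=4
i=7 t=6 v=1: → [0,10); WM=6
i=8 t=9 v=8: → [0,13); WM=9
i=9 t=13 v=4: → [13,17); WM=13
i=10 t=14 v=5: → [13,18); WM=14
i=11 t=17 v=5: → [13,21); WM=17
i=12 t=19 v=5: → [13,23); WM=19
i=13 t=3 v=2: DROP (t<19-4); WM=19
i=14 t=10 v=8: DROP (t<19-4); WM=19
i=15 t=8 v=4: DROP (t<19-4); WM=19
i=16 t=18 v=6: → [13,23); WM=19
i=17 t=21 v=4: → [13,25); WM=21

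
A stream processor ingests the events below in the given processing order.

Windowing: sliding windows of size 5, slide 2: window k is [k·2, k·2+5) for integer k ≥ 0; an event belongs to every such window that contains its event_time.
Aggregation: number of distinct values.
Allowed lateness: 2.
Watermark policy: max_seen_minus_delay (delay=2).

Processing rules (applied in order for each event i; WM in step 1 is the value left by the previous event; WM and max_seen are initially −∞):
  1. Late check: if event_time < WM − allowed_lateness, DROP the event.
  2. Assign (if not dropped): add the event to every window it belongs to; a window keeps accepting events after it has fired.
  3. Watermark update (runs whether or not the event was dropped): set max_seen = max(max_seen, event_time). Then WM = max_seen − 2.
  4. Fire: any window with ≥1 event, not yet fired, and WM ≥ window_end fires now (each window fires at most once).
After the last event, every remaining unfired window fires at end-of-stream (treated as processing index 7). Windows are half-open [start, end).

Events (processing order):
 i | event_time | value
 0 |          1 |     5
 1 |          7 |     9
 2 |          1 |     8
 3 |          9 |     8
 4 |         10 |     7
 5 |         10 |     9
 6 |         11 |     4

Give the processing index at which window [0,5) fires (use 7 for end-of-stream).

i=0 t=1 v=5: → [0,5); WM=-1
i=1 t=7 v=9: → [6,11),[4,9); WM=5; [0,5) fires=1
i=2 t=1 v=8: DROP (t<5-2); WM=5
i=3 t=9 v=8: → [8,13),[6,11); WM=7
i=4 t=10 v=7: → [10,15),[8,13),[6,11); WM=8
i=5 t=10 v=9: → [10,15),[8,13),[6,11); WM=8
i=6 t=11 v=4: → [10,15),[8,13); WM=9; [4,9) fires=1

1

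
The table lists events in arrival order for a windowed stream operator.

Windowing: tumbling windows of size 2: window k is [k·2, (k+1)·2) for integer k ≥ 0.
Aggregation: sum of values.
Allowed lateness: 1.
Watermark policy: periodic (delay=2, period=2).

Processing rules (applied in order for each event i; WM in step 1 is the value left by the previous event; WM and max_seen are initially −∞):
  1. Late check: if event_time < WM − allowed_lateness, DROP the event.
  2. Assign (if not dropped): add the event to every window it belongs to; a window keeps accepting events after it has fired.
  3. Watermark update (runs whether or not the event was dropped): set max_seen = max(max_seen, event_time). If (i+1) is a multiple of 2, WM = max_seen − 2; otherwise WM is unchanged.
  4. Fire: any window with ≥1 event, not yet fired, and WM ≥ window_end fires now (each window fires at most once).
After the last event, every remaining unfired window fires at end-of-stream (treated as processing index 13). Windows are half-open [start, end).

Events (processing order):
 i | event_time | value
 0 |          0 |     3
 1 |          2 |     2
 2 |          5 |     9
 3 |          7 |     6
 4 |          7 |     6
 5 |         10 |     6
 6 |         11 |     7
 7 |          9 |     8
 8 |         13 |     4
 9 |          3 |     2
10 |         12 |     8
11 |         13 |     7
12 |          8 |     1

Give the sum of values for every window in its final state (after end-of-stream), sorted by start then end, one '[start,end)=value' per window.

[0,2)=3 [2,4)=2 [4,6)=9 [6,8)=12 [8,10)=8 [10,12)=13 [12,14)=19

i=0 t=0 v=3: → [0,2); WM=−∞
i=1 t=2 v=2: → [2,4); WM=0
i=2 t=5 v=9: → [4,6); WM=0
i=3 t=7 v=6: → [6,8); WM=5; [0,2) fires=3 [2,4) fires=2
i=4 t=7 v=6: → [6,8); WM=5
i=5 t=10 v=6: → [10,12); WM=8; [4,6) fires=9 [6,8) fires=12
i=6 t=11 v=7: → [10,12); WM=8
i=7 t=9 v=8: → [8,10); WM=9
i=8 t=13 v=4: → [12,14); WM=9
i=9 t=3 v=2: DROP (t<9-1); WM=11; [8,10) fires=8
i=10 t=12 v=8: → [12,14); WM=11
i=11 t=13 v=7: → [12,14); WM=11
i=12 t=8 v=1: DROP (t<11-1); WM=11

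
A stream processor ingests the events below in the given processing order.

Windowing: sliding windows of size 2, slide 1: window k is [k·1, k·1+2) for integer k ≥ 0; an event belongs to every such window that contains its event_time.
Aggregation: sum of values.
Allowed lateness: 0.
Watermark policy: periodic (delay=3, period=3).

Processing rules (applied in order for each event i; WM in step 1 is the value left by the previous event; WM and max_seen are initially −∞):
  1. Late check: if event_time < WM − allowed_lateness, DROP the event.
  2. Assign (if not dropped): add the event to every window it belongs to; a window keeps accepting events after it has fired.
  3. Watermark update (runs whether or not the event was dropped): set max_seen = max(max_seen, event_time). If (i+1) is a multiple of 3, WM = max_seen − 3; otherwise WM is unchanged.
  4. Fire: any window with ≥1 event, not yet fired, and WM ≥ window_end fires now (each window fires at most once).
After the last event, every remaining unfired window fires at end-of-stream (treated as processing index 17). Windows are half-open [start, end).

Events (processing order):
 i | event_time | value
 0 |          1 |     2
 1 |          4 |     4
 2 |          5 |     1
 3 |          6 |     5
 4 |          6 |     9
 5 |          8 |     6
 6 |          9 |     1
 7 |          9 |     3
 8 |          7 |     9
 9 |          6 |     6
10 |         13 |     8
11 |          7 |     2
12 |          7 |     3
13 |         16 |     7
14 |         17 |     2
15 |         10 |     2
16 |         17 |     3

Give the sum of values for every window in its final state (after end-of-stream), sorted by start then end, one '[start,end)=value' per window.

i=0 t=1 v=2: → [1,3),[0,2); WM=−∞
i=1 t=4 v=4: → [4,6),[3,5); WM=−∞
i=2 t=5 v=1: → [5,7),[4,6); WM=2; [0,2) fires=2
i=3 t=6 v=5: → [6,8),[5,7); WM=2
i=4 t=6 v=9: → [6,8),[5,7); WM=2
i=5 t=8 v=6: → [8,10),[7,9); WM=5; [1,3) fires=2 [3,5) fires=4
i=6 t=9 v=1: → [9,11),[8,10); WM=5
i=7 t=9 v=3: → [9,11),[8,10); WM=5
i=8 t=7 v=9: → [7,9),[6,8); WM=6; [4,6) fires=5
i=9 t=6 v=6: → [6,8),[5,7); WM=6
i=10 t=13 v=8: → [13,15),[12,14); WM=6
i=11 t=7 v=2: → [7,9),[6,8); WM=10; [5,7) fires=21 [6,8) fires=31 [7,9) fires=17 [8,10) fires=10
i=12 t=7 v=3: DROP (t<10-0); WM=10
i=13 t=16 v=7: → [16,18),[15,17); WM=10
i=14 t=17 v=2: → [17,19),[16,18); WM=14; [9,11) fires=4 [12,14) fires=8
i=15 t=10 v=2: DROP (t<14-0); WM=14
i=16 t=17 v=3: → [17,19),[16,18); WM=14

[0,2)=2 [1,3)=2 [3,5)=4 [4,6)=5 [5,7)=21 [6,8)=31 [7,9)=17 [8,10)=10 [9,11)=4 [12,14)=8 [13,15)=8 [15,17)=7 [16,18)=12 [17,19)=5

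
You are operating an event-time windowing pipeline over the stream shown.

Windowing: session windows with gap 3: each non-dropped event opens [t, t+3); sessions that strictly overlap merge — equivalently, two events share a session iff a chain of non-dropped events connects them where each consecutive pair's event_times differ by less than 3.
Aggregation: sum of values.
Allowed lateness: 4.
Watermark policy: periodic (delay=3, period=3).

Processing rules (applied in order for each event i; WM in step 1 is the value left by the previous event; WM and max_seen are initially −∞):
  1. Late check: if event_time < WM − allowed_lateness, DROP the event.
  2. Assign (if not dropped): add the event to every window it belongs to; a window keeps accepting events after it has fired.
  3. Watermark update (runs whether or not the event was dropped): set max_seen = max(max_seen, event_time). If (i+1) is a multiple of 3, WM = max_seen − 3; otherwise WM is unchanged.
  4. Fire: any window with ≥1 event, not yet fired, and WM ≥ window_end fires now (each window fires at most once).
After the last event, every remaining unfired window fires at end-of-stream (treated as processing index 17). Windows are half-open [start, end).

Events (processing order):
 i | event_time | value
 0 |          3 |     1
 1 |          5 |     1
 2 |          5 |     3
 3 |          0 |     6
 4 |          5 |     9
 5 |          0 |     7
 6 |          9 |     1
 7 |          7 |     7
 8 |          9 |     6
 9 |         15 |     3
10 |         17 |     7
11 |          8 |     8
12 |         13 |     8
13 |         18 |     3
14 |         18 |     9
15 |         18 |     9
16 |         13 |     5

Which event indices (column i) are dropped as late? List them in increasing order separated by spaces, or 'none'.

i=0 t=3 v=1: → [3,6); WM=−∞
i=1 t=5 v=1: → [3,8); WM=−∞
i=2 t=5 v=3: → [3,8); WM=2
i=3 t=0 v=6: → [0,3); WM=2
i=4 t=5 v=9: → [3,8); WM=2
i=5 t=0 v=7: → [0,3); WM=2
i=6 t=9 v=1: → [9,12); WM=2
i=7 t=7 v=7: → [3,12); WM=2
i=8 t=9 v=6: → [3,12); WM=6
i=9 t=15 v=3: → [15,18); WM=6
i=10 t=17 v=7: → [15,20); WM=6
i=11 t=8 v=8: → [3,12); WM=14
i=12 t=13 v=8: → [13,20); WM=14
i=13 t=18 v=3: → [13,21); WM=14
i=14 t=18 v=9: → [13,21); WM=15
i=15 t=18 v=9: → [13,21); WM=15
i=16 t=13 v=5: → [13,21); WM=15

none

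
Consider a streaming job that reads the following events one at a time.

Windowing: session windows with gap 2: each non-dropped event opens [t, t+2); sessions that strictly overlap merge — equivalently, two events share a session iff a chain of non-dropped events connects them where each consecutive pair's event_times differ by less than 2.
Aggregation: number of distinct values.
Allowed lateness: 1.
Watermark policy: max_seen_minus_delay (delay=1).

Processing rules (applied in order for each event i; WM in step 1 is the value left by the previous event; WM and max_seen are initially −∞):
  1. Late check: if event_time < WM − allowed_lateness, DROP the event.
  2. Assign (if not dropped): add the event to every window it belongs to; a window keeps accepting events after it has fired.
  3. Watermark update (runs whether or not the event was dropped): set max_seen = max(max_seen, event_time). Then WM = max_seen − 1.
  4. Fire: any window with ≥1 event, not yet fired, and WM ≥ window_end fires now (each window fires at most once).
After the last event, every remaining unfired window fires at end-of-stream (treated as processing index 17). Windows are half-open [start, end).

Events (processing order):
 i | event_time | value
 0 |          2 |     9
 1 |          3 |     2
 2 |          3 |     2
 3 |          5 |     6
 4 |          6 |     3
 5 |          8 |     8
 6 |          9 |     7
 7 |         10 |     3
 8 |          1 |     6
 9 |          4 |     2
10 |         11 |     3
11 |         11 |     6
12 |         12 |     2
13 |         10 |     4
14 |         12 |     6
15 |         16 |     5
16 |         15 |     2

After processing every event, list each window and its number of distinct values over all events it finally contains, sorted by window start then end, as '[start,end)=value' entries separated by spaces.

[2,5)=2 [5,8)=2 [8,14)=6 [15,18)=2

i=0 t=2 v=9: → [2,4); WM=1
i=1 t=3 v=2: → [2,5); WM=2
i=2 t=3 v=2: → [2,5); WM=2
i=3 t=5 v=6: → [5,7); WM=4
i=4 t=6 v=3: → [5,8); WM=5
i=5 t=8 v=8: → [8,10); WM=7
i=6 t=9 v=7: → [8,11); WM=8
i=7 t=10 v=3: → [8,12); WM=9
i=8 t=1 v=6: DROP (t<9-1); WM=9
i=9 t=4 v=2: DROP (t<9-1); WM=9
i=10 t=11 v=3: → [8,13); WM=10
i=11 t=11 v=6: → [8,13); WM=10
i=12 t=12 v=2: → [8,14); WM=11
i=13 t=10 v=4: → [8,14); WM=11
i=14 t=12 v=6: → [8,14); WM=11
i=15 t=16 v=5: → [16,18); WM=15
i=16 t=15 v=2: → [15,18); WM=15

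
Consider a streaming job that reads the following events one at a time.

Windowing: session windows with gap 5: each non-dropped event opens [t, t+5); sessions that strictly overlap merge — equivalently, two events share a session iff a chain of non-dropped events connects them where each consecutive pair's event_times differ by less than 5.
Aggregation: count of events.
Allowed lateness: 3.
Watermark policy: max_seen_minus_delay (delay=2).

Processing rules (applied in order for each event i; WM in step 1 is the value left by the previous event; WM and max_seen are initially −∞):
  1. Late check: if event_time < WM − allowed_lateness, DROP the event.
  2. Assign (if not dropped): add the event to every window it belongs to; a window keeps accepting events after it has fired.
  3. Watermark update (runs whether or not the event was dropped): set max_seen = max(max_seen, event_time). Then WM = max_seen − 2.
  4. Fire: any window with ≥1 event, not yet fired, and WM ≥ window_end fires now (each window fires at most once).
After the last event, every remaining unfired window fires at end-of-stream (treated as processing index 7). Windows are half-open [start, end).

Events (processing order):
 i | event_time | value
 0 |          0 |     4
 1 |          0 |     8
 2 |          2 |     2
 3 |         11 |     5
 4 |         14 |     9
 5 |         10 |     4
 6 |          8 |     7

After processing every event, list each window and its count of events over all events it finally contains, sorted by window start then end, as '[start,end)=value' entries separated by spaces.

i=0 t=0 v=4: → [0,5); WM=-2
i=1 t=0 v=8: → [0,5); WM=-2
i=2 t=2 v=2: → [0,7); WM=0
i=3 t=11 v=5: → [11,16); WM=9
i=4 t=14 v=9: → [11,19); WM=12
i=5 t=10 v=4: → [10,19); WM=12
i=6 t=8 v=7: DROP (t<12-3); WM=12

[0,7)=3 [10,19)=3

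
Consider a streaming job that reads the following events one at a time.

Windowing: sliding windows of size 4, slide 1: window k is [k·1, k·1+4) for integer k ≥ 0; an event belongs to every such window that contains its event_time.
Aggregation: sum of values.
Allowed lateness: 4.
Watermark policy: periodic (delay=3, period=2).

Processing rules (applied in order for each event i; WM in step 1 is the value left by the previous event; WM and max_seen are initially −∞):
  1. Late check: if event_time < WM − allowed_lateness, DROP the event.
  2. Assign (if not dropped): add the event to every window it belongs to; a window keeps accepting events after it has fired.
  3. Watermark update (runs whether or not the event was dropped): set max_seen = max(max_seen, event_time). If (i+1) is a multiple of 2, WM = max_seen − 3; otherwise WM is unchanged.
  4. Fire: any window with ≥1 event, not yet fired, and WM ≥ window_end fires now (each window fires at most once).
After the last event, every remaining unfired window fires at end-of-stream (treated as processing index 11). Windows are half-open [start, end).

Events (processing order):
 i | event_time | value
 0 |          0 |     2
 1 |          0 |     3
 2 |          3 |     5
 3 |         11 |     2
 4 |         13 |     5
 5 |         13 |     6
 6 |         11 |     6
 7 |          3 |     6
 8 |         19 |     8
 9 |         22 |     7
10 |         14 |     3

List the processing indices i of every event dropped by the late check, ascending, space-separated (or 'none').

7 10

i=0 t=0 v=2: → [0,4); WM=−∞
i=1 t=0 v=3: → [0,4); WM=-3
i=2 t=3 v=5: → [3,7),[2,6),[1,5),[0,4); WM=-3
i=3 t=11 v=2: → [11,15),[10,14),[9,13),[8,12); WM=8; [0,4) fires=10 [1,5) fires=5 [2,6) fires=5 [3,7) fires=5
i=4 t=13 v=5: → [13,17),[12,16),[11,15),[10,14); WM=8
i=5 t=13 v=6: → [13,17),[12,16),[11,15),[10,14); WM=10
i=6 t=11 v=6: → [11,15),[10,14),[9,13),[8,12); WM=10
i=7 t=3 v=6: DROP (t<10-4); WM=10
i=8 t=19 v=8: → [19,23),[18,22),[17,21),[16,20); WM=10
i=9 t=22 v=7: → [22,26),[21,25),[20,24),[19,23); WM=19; [8,12) fires=8 [9,13) fires=8 [10,14) fires=19 [11,15) fires=19 [12,16) fires=11 [13,17) fires=11
i=10 t=14 v=3: DROP (t<19-4); WM=19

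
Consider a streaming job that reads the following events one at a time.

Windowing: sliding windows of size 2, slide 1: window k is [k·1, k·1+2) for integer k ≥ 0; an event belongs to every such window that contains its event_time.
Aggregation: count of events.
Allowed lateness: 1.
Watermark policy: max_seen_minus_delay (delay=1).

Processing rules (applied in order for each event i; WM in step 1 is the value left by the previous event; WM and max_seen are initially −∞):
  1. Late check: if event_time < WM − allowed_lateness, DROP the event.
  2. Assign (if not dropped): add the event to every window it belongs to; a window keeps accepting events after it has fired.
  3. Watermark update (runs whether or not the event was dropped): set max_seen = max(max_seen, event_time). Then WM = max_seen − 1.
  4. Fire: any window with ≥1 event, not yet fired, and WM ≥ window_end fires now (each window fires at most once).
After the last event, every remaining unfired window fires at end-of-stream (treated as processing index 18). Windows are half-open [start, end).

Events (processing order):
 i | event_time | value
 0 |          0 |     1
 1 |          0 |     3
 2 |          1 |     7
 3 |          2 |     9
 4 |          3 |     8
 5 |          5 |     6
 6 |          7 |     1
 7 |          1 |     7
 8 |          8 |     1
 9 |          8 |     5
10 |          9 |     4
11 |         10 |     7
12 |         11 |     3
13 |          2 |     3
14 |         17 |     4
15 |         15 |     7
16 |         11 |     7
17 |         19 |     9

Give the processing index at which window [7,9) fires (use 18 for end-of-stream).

11

i=0 t=0 v=1: → [0,2); WM=-1
i=1 t=0 v=3: → [0,2); WM=-1
i=2 t=1 v=7: → [1,3),[0,2); WM=0
i=3 t=2 v=9: → [2,4),[1,3); WM=1
i=4 t=3 v=8: → [3,5),[2,4); WM=2; [0,2) fires=3
i=5 t=5 v=6: → [5,7),[4,6); WM=4; [1,3) fires=2 [2,4) fires=2
i=6 t=7 v=1: → [7,9),[6,8); WM=6; [3,5) fires=1 [4,6) fires=1
i=7 t=1 v=7: DROP (t<6-1); WM=6
i=8 t=8 v=1: → [8,10),[7,9); WM=7; [5,7) fires=1
i=9 t=8 v=5: → [8,10),[7,9); WM=7
i=10 t=9 v=4: → [9,11),[8,10); WM=8; [6,8) fires=1
i=11 t=10 v=7: → [10,12),[9,11); WM=9; [7,9) fires=3
i=12 t=11 v=3: → [11,13),[10,12); WM=10; [8,10) fires=3
i=13 t=2 v=3: DROP (t<10-1); WM=10
i=14 t=17 v=4: → [17,19),[16,18); WM=16; [9,11) fires=2 [10,12) fires=2 [11,13) fires=1
i=15 t=15 v=7: → [15,17),[14,16); WM=16; [14,16) fires=1
i=16 t=11 v=7: DROP (t<16-1); WM=16
i=17 t=19 v=9: → [19,21),[18,20); WM=18; [15,17) fires=1 [16,18) fires=1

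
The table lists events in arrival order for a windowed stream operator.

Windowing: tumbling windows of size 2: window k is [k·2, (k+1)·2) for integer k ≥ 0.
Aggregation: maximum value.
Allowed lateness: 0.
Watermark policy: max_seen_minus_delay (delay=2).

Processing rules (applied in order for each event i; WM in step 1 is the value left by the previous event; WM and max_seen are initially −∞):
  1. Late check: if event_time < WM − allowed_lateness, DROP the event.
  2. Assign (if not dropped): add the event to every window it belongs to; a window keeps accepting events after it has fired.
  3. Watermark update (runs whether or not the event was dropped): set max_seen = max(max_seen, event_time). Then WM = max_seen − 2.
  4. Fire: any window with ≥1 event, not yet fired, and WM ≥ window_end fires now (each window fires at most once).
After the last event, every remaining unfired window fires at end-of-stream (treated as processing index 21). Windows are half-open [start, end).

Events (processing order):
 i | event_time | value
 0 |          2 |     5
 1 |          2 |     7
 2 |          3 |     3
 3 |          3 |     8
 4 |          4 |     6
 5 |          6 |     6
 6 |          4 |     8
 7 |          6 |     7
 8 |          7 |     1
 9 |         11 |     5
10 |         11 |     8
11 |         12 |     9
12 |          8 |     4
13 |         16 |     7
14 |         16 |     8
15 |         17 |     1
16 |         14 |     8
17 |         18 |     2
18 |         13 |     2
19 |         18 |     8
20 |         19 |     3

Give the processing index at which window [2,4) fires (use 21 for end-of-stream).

i=0 t=2 v=5: → [2,4); WM=0
i=1 t=2 v=7: → [2,4); WM=0
i=2 t=3 v=3: → [2,4); WM=1
i=3 t=3 v=8: → [2,4); WM=1
i=4 t=4 v=6: → [4,6); WM=2
i=5 t=6 v=6: → [6,8); WM=4; [2,4) fires=8
i=6 t=4 v=8: → [4,6); WM=4
i=7 t=6 v=7: → [6,8); WM=4
i=8 t=7 v=1: → [6,8); WM=5
i=9 t=11 v=5: → [10,12); WM=9; [4,6) fires=8 [6,8) fires=7
i=10 t=11 v=8: → [10,12); WM=9
i=11 t=12 v=9: → [12,14); WM=10
i=12 t=8 v=4: DROP (t<10-0); WM=10
i=13 t=16 v=7: → [16,18); WM=14; [10,12) fires=8 [12,14) fires=9
i=14 t=16 v=8: → [16,18); WM=14
i=15 t=17 v=1: → [16,18); WM=15
i=16 t=14 v=8: DROP (t<15-0); WM=15
i=17 t=18 v=2: → [18,20); WM=16
i=18 t=13 v=2: DROP (t<16-0); WM=16
i=19 t=18 v=8: → [18,20); WM=16
i=20 t=19 v=3: → [18,20); WM=17

5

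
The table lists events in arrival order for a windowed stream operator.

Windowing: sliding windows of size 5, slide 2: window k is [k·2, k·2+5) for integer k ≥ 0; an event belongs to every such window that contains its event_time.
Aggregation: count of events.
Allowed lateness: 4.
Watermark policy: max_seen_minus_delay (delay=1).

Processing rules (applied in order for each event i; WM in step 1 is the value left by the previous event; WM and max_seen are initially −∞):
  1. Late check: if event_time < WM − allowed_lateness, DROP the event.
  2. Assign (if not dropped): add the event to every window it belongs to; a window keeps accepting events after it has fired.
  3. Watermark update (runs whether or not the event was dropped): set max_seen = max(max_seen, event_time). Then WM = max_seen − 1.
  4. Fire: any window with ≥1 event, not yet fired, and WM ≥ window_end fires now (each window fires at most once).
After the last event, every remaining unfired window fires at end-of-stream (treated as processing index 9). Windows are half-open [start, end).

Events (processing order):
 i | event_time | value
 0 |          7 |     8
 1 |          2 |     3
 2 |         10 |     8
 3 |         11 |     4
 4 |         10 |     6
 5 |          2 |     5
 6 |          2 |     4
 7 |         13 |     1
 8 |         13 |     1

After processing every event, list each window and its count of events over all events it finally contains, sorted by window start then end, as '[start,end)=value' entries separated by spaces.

[0,5)=1 [2,7)=1 [4,9)=1 [6,11)=3 [8,13)=3 [10,15)=5 [12,17)=2

i=0 t=7 v=8: → [6,11),[4,9); WM=6
i=1 t=2 v=3: → [2,7),[0,5); WM=6; [0,5) fires=1
i=2 t=10 v=8: → [10,15),[8,13),[6,11); WM=9; [2,7) fires=1 [4,9) fires=1
i=3 t=11 v=4: → [10,15),[8,13); WM=10
i=4 t=10 v=6: → [10,15),[8,13),[6,11); WM=10
i=5 t=2 v=5: DROP (t<10-4); WM=10
i=6 t=2 v=4: DROP (t<10-4); WM=10
i=7 t=13 v=1: → [12,17),[10,15); WM=12; [6,11) fires=3
i=8 t=13 v=1: → [12,17),[10,15); WM=12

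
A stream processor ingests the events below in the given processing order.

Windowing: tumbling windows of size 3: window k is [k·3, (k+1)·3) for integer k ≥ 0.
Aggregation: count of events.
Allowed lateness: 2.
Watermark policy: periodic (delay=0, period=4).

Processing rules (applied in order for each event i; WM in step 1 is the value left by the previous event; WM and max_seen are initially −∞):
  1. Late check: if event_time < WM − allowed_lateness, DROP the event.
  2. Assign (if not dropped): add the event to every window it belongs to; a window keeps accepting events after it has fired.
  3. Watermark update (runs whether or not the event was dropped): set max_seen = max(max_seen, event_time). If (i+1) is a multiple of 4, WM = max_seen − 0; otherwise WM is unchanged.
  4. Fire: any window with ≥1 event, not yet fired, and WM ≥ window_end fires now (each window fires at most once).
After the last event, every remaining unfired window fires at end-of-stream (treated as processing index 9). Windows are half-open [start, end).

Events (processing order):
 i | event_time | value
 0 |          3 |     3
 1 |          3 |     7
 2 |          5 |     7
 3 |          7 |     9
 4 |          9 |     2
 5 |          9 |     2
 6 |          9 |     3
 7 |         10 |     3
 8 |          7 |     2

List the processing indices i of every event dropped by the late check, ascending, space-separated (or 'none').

i=0 t=3 v=3: → [3,6); WM=−∞
i=1 t=3 v=7: → [3,6); WM=−∞
i=2 t=5 v=7: → [3,6); WM=−∞
i=3 t=7 v=9: → [6,9); WM=7; [3,6) fires=3
i=4 t=9 v=2: → [9,12); WM=7
i=5 t=9 v=2: → [9,12); WM=7
i=6 t=9 v=3: → [9,12); WM=7
i=7 t=10 v=3: → [9,12); WM=10; [6,9) fires=1
i=8 t=7 v=2: DROP (t<10-2); WM=10

8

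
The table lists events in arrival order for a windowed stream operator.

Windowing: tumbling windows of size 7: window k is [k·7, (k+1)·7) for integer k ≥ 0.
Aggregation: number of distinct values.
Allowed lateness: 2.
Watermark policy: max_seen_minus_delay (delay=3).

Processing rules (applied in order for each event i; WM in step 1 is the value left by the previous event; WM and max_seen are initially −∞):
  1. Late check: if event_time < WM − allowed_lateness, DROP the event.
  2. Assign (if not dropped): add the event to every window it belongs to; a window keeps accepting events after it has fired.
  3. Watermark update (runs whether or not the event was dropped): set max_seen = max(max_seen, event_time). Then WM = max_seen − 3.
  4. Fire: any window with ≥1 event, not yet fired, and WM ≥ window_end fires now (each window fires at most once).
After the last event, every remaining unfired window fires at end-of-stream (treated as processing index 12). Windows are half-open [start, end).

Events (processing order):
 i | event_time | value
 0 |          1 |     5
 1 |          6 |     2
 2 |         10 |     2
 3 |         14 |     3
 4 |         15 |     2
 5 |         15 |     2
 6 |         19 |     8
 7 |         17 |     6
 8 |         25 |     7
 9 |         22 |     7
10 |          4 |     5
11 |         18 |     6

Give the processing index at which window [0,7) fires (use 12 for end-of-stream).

i=0 t=1 v=5: → [0,7); WM=-2
i=1 t=6 v=2: → [0,7); WM=3
i=2 t=10 v=2: → [7,14); WM=7; [0,7) fires=2
i=3 t=14 v=3: → [14,21); WM=11
i=4 t=15 v=2: → [14,21); WM=12
i=5 t=15 v=2: → [14,21); WM=12
i=6 t=19 v=8: → [14,21); WM=16; [7,14) fires=1
i=7 t=17 v=6: → [14,21); WM=16
i=8 t=25 v=7: → [21,28); WM=22; [14,21) fires=4
i=9 t=22 v=7: → [21,28); WM=22
i=10 t=4 v=5: DROP (t<22-2); WM=22
i=11 t=18 v=6: DROP (t<22-2); WM=22

2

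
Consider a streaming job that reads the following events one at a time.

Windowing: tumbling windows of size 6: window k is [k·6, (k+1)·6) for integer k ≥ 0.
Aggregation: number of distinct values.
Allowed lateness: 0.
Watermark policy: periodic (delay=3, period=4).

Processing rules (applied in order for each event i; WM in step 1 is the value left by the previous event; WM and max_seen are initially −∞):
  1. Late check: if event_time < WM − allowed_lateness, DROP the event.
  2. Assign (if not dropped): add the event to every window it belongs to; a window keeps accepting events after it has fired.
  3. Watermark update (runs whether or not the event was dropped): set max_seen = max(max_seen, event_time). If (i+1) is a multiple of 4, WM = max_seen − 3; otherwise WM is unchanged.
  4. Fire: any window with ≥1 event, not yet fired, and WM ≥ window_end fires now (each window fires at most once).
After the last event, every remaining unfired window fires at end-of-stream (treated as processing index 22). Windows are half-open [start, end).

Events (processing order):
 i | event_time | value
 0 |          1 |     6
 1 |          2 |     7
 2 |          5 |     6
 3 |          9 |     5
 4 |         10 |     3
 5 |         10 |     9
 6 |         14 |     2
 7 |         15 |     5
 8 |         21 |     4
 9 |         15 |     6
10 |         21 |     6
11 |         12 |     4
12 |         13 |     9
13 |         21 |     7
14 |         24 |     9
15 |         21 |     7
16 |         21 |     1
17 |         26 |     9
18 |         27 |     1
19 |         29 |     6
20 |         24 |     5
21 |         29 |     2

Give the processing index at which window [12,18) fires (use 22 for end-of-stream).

i=0 t=1 v=6: → [0,6); WM=−∞
i=1 t=2 v=7: → [0,6); WM=−∞
i=2 t=5 v=6: → [0,6); WM=−∞
i=3 t=9 v=5: → [6,12); WM=6; [0,6) fires=2
i=4 t=10 v=3: → [6,12); WM=6
i=5 t=10 v=9: → [6,12); WM=6
i=6 t=14 v=2: → [12,18); WM=6
i=7 t=15 v=5: → [12,18); WM=12; [6,12) fires=3
i=8 t=21 v=4: → [18,24); WM=12
i=9 t=15 v=6: → [12,18); WM=12
i=10 t=21 v=6: → [18,24); WM=12
i=11 t=12 v=4: → [12,18); WM=18; [12,18) fires=4
i=12 t=13 v=9: DROP (t<18-0); WM=18
i=13 t=21 v=7: → [18,24); WM=18
i=14 t=24 v=9: → [24,30); WM=18
i=15 t=21 v=7: → [18,24); WM=21
i=16 t=21 v=1: → [18,24); WM=21
i=17 t=26 v=9: → [24,30); WM=21
i=18 t=27 v=1: → [24,30); WM=21
i=19 t=29 v=6: → [24,30); WM=26; [18,24) fires=4
i=20 t=24 v=5: DROP (t<26-0); WM=26
i=21 t=29 v=2: → [24,30); WM=26

11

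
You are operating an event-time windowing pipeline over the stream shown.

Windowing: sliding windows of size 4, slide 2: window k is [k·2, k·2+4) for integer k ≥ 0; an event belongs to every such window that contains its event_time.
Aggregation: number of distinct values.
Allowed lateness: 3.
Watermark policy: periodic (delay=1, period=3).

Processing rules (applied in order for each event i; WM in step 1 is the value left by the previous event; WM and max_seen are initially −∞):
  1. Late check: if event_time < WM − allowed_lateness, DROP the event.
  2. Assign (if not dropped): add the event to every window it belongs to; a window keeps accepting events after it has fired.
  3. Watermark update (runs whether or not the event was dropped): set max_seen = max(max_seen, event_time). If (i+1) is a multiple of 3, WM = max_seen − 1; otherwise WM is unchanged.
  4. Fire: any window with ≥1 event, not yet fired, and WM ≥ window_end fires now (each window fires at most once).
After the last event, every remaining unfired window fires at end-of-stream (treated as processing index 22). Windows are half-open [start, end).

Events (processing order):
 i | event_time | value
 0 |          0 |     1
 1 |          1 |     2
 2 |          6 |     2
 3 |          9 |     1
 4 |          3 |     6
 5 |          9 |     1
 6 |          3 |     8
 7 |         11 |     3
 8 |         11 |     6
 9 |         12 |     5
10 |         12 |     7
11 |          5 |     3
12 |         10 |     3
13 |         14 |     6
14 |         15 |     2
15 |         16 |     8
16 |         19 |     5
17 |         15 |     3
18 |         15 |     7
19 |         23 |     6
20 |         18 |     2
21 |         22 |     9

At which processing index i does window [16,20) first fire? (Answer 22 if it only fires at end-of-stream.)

i=0 t=0 v=1: → [0,4); WM=−∞
i=1 t=1 v=2: → [0,4); WM=−∞
i=2 t=6 v=2: → [6,10),[4,8); WM=5; [0,4) fires=2
i=3 t=9 v=1: → [8,12),[6,10); WM=5
i=4 t=3 v=6: → [2,6),[0,4); WM=5
i=5 t=9 v=1: → [8,12),[6,10); WM=8; [2,6) fires=1 [4,8) fires=1
i=6 t=3 v=8: DROP (t<8-3); WM=8
i=7 t=11 v=3: → [10,14),[8,12); WM=8
i=8 t=11 v=6: → [10,14),[8,12); WM=10; [6,10) fires=2
i=9 t=12 v=5: → [12,16),[10,14); WM=10
i=10 t=12 v=7: → [12,16),[10,14); WM=10
i=11 t=5 v=3: DROP (t<10-3); WM=11
i=12 t=10 v=3: → [10,14),[8,12); WM=11
i=13 t=14 v=6: → [14,18),[12,16); WM=11
i=14 t=15 v=2: → [14,18),[12,16); WM=14; [8,12) fires=3 [10,14) fires=4
i=15 t=16 v=8: → [16,20),[14,18); WM=14
i=16 t=19 v=5: → [18,22),[16,20); WM=14
i=17 t=15 v=3: → [14,18),[12,16); WM=18; [12,16) fires=5 [14,18) fires=4
i=18 t=15 v=7: → [14,18),[12,16); WM=18
i=19 t=23 v=6: → [22,26),[20,24); WM=18
i=20 t=18 v=2: → [18,22),[16,20); WM=22; [16,20) fires=3 [18,22) fires=2
i=21 t=22 v=9: → [22,26),[20,24); WM=22

20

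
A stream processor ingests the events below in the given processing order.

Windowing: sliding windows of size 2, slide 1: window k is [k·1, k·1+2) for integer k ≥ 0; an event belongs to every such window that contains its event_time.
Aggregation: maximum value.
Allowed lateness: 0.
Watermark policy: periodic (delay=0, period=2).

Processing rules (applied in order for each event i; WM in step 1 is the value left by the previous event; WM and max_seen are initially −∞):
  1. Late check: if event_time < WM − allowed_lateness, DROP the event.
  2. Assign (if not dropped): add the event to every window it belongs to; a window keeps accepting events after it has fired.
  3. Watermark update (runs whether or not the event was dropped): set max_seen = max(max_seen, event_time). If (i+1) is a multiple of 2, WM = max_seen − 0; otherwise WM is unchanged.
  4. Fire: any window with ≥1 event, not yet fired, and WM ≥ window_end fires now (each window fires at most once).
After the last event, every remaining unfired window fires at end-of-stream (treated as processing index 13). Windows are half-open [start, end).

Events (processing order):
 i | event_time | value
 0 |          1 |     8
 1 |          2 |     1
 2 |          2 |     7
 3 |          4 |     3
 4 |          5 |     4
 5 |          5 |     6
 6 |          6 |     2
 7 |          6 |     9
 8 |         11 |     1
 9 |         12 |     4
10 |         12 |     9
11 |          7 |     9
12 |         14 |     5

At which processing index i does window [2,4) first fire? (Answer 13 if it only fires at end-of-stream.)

3

i=0 t=1 v=8: → [1,3),[0,2); WM=−∞
i=1 t=2 v=1: → [2,4),[1,3); WM=2; [0,2) fires=8
i=2 t=2 v=7: → [2,4),[1,3); WM=2
i=3 t=4 v=3: → [4,6),[3,5); WM=4; [1,3) fires=8 [2,4) fires=7
i=4 t=5 v=4: → [5,7),[4,6); WM=4
i=5 t=5 v=6: → [5,7),[4,6); WM=5; [3,5) fires=3
i=6 t=6 v=2: → [6,8),[5,7); WM=5
i=7 t=6 v=9: → [6,8),[5,7); WM=6; [4,6) fires=6
i=8 t=11 v=1: → [11,13),[10,12); WM=6
i=9 t=12 v=4: → [12,14),[11,13); WM=12; [5,7) fires=9 [6,8) fires=9 [10,12) fires=1
i=10 t=12 v=9: → [12,14),[11,13); WM=12
i=11 t=7 v=9: DROP (t<12-0); WM=12
i=12 t=14 v=5: → [14,16),[13,15); WM=12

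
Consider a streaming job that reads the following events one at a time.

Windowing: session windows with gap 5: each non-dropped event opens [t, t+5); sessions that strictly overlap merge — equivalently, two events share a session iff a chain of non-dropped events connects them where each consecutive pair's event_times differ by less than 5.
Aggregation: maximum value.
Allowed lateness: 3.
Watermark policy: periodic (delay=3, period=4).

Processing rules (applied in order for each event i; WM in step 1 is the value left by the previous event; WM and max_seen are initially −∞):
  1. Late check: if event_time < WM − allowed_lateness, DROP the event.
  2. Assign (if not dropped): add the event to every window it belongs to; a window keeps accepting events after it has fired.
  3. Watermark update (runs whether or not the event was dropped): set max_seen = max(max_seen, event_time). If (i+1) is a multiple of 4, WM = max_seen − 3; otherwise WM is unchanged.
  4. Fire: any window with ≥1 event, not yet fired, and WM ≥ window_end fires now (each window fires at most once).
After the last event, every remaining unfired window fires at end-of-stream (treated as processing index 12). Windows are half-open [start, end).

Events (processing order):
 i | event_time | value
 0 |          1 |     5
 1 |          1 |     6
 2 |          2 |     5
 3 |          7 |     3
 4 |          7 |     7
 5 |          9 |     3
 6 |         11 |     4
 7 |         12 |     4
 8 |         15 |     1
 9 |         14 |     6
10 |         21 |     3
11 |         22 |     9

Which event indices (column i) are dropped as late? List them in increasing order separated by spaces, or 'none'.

none

i=0 t=1 v=5: → [1,6); WM=−∞
i=1 t=1 v=6: → [1,6); WM=−∞
i=2 t=2 v=5: → [1,7); WM=−∞
i=3 t=7 v=3: → [7,12); WM=4
i=4 t=7 v=7: → [7,12); WM=4
i=5 t=9 v=3: → [7,14); WM=4
i=6 t=11 v=4: → [7,16); WM=4
i=7 t=12 v=4: → [7,17); WM=9
i=8 t=15 v=1: → [7,20); WM=9
i=9 t=14 v=6: → [7,20); WM=9
i=10 t=21 v=3: → [21,26); WM=9
i=11 t=22 v=9: → [21,27); WM=19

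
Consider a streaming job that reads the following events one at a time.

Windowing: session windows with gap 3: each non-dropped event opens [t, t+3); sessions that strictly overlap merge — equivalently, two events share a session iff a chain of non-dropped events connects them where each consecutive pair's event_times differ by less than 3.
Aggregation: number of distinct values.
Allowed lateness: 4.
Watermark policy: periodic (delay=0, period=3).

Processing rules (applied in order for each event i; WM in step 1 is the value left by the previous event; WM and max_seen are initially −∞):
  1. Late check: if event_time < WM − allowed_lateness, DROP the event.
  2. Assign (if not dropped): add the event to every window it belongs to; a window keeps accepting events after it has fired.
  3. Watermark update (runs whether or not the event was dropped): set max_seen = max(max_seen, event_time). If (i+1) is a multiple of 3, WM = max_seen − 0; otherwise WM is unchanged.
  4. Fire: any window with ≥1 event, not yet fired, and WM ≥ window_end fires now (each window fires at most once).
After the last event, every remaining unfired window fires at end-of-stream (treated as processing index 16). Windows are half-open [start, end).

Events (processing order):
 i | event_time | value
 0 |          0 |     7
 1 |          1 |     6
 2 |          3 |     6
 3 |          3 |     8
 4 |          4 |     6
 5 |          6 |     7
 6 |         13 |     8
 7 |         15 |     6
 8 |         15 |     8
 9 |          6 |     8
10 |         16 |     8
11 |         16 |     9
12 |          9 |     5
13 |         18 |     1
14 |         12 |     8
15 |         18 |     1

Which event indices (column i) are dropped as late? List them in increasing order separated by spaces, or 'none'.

9 12

i=0 t=0 v=7: → [0,3); WM=−∞
i=1 t=1 v=6: → [0,4); WM=−∞
i=2 t=3 v=6: → [0,6); WM=3
i=3 t=3 v=8: → [0,6); WM=3
i=4 t=4 v=6: → [0,7); WM=3
i=5 t=6 v=7: → [0,9); WM=6
i=6 t=13 v=8: → [13,16); WM=6
i=7 t=15 v=6: → [13,18); WM=6
i=8 t=15 v=8: → [13,18); WM=15
i=9 t=6 v=8: DROP (t<15-4); WM=15
i=10 t=16 v=8: → [13,19); WM=15
i=11 t=16 v=9: → [13,19); WM=16
i=12 t=9 v=5: DROP (t<16-4); WM=16
i=13 t=18 v=1: → [13,21); WM=16
i=14 t=12 v=8: → [12,21); WM=18
i=15 t=18 v=1: → [12,21); WM=18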